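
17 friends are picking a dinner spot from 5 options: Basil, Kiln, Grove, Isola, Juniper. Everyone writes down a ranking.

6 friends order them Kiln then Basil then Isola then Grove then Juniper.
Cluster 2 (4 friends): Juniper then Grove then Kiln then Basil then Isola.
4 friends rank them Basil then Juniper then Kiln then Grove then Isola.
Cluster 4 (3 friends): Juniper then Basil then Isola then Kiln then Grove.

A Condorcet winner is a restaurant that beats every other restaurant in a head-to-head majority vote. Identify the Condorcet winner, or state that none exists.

Head-to-head results (17 friends):
Basil vs Kiln: Basil is ranked higher on 4+3 = 7 ballots, Kiln on 10. Kiln wins 10–7.
Basil vs Grove: 6+4+3 = 13 for Basil, 4 for Grove — Basil by 13–4.
Basil vs Isola: Basil preferred on 6+4+4+3 = 17 ballots; Basil wins 17–0.
Basil vs Juniper: Basil preferred on 6+4 = 10 ballots; Basil wins 10–7.
Kiln vs Grove: 6+4+3 = 13 for Kiln, 4 for Grove — Kiln by 13–4.
Kiln vs Isola: 6+4+4 = 14 for Kiln, 3 for Isola — Kiln by 14–3.
Kiln vs Juniper: Kiln is ranked higher on 6 ballots, Juniper on 11. Juniper wins 11–6.
Grove vs Isola: Grove is ranked higher on 4+4 = 8 ballots, Isola on 9. Isola wins 9–8.
Grove vs Juniper: Grove preferred on 6 ballots; Juniper wins 11–6.
Isola vs Juniper: 6 for Isola, 11 for Juniper — Juniper by 11–6.
Every restaurant loses at least once (Basil loses to Kiln; Kiln loses to Juniper; Grove loses to Basil; Isola loses to Basil; Juniper loses to Basil). The majority relation contains the cycle Basil beats Juniper beats Kiln beats Basil, so there is no Condorcet winner.

none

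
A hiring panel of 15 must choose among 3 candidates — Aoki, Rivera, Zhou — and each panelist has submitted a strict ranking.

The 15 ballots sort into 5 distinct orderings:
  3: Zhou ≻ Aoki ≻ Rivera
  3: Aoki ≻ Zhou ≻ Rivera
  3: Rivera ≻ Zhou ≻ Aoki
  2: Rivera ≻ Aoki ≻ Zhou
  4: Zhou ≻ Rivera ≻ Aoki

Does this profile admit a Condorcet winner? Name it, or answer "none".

Zhou

Check each pair by majority over 15 ballots:
Aoki vs Rivera: 3+3 = 6 for Aoki, 9 for Rivera — Rivera by 9–6.
Aoki vs Zhou: 3+2 = 5 for Aoki, 10 for Zhou — Zhou by 10–5.
Rivera vs Zhou: Rivera preferred on 3+2 = 5 ballots; Zhou wins 10–5.
Zhou beats each of Aoki, Rivera — Zhou is the Condorcet winner.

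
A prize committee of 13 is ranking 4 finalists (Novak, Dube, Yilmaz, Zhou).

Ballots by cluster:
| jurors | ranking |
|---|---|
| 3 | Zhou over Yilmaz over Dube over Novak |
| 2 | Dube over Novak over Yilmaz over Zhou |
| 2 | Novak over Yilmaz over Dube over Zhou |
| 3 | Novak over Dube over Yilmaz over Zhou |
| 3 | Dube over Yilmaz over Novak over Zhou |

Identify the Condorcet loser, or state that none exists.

Zhou

Head-to-head results (13 jurors):
Novak vs Dube: 5 to 8, Dube.
Novak vs Yilmaz: Novak wins 7–6.
Novak vs Zhou: Novak preferred on 2+2+3+3 = 10 ballots; Novak wins 10–3.
Dube vs Yilmaz: 2+3+3 = 8 for Dube, 5 for Yilmaz — Dube by 8–5.
Dube vs Zhou: 2+2+3+3 = 10 for Dube, 3 for Zhou — Dube by 10–3.
Yilmaz vs Zhou: Yilmaz is ranked higher on 2+2+3+3 = 10 ballots, Zhou on 3. Yilmaz wins 10–3.
Zhou is beaten in every head-to-head and is the Condorcet loser.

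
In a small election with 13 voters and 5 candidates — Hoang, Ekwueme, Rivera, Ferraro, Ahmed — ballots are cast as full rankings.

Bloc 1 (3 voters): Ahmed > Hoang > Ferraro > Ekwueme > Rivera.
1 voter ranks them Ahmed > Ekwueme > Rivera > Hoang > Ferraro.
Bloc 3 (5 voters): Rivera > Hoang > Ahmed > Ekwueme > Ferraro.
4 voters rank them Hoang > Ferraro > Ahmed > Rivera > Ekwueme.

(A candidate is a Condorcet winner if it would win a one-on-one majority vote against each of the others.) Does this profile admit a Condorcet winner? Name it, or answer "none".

Head-to-head results (13 voters):
Hoang vs Ekwueme: Hoang preferred on 3+5+4 = 12 ballots; Hoang wins 12–1.
Hoang vs Rivera: Hoang is ranked higher on 3+4 = 7 ballots, Rivera on 6. Hoang wins 7–6.
Hoang vs Ferraro: 3+1+5+4 = 13 for Hoang, 0 for Ferraro — Hoang by 13–0.
Hoang vs Ahmed: 9 to 4, Hoang.
Ekwueme vs Rivera: Ekwueme is ranked higher on 3+1 = 4 ballots, Rivera on 9. Rivera wins 9–4.
Ekwueme vs Ferraro: Ferraro wins 7–6.
Ekwueme vs Ahmed: Ahmed, 13–0.
Rivera–Ferraro: Ferraro 7–6.
Rivera vs Ahmed: Rivera is ranked higher on 5 ballots, Ahmed on 8. Ahmed wins 8–5.
Ferraro vs Ahmed: Ferraro preferred on 4 ballots; Ahmed wins 9–4.
Hoang wins every pairwise contest, so Hoang is the Condorcet winner.

Hoang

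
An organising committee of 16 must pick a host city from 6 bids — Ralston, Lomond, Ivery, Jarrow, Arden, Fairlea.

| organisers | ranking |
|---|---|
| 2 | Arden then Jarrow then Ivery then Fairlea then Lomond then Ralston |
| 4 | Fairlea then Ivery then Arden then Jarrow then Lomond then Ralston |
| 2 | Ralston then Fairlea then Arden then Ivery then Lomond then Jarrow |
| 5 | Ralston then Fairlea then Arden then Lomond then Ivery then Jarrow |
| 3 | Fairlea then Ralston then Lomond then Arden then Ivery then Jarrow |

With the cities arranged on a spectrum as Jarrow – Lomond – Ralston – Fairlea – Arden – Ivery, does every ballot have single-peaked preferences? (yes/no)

Axis positions: Jarrow=1, Lomond=2, Ralston=3, Fairlea=4, Arden=5, Ivery=6.
Type 1: ranking walks positions 5-1-6-4-2-3; Jarrow is ranked above Fairlea even though Fairlea lies between Jarrow and the peak Arden on the axis — preferences dip and rise again. Not single-peaked.
Type 2: ranking walks positions 4-6-5-1-2-3; Ivery is ranked above Arden even though Arden lies between Ivery and the peak Fairlea on the axis — preferences dip and rise again. Not single-peaked.
Type 3 (peak Ralston at position 3): ranking walks positions 3-4-5-6-2-1, expanding outward from the peak — single-peaked.
Type 4 (peak Ralston at position 3): ranking walks positions 3-4-5-2-6-1, expanding outward from the peak — single-peaked.
Type 5 (peak Fairlea at position 4): ranking walks positions 4-3-2-5-6-1, expanding outward from the peak — single-peaked.
Type 1 violates single-peakedness, so the profile is not single-peaked on this axis.

no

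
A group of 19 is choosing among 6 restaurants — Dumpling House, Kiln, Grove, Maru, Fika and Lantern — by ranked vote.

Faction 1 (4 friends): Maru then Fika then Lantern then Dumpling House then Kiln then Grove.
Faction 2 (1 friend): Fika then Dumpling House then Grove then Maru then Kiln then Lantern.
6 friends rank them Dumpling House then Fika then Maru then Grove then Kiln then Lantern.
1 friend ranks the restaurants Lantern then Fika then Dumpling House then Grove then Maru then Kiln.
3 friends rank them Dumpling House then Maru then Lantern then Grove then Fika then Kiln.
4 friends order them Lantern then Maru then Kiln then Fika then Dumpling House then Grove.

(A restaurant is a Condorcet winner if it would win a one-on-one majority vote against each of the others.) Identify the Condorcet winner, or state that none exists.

none

Head-to-head results (19 friends):
Dumpling House vs Kiln: 4+1+6+1+3 = 15 for Dumpling House, 4 for Kiln — Dumpling House by 15–4.
Dumpling House vs Grove: 4+1+6+1+3+4 = 19 for Dumpling House, 0 for Grove — Dumpling House by 19–0.
Dumpling House vs Maru: 11 to 8, Dumpling House.
Dumpling House vs Fika: 9 to 10, Fika.
Dumpling House vs Lantern: 10 to 9, Dumpling House.
Kiln vs Grove: 8 to 11, Grove.
Kiln vs Maru: 0 for Kiln, 19 for Maru — Maru by 19–0.
Kiln vs Fika: 4 to 15, Fika.
Kiln vs Lantern: Kiln is ranked higher on 1+6 = 7 ballots, Lantern on 12. Lantern wins 12–7.
Grove vs Maru: Grove is ranked higher on 1+1 = 2 ballots, Maru on 17. Maru wins 17–2.
Grove vs Fika: 3 to 16, Fika.
Grove vs Lantern: 1+6 = 7 for Grove, 12 for Lantern — Lantern by 12–7.
Maru vs Fika: Maru preferred on 4+3+4 = 11 ballots; Maru wins 11–8.
Maru vs Lantern: 14 to 5, Maru.
Fika vs Lantern: 11 to 8, Fika.
Each restaurant drops at least one matchup (Dumpling House loses to Fika; Kiln loses to Dumpling House; Grove loses to Dumpling House; Maru loses to Dumpling House; Fika loses to Maru; Lantern loses to Dumpling House); the cycle Dumpling House beats Maru beats Fika beats Dumpling House rules out a Condorcet winner.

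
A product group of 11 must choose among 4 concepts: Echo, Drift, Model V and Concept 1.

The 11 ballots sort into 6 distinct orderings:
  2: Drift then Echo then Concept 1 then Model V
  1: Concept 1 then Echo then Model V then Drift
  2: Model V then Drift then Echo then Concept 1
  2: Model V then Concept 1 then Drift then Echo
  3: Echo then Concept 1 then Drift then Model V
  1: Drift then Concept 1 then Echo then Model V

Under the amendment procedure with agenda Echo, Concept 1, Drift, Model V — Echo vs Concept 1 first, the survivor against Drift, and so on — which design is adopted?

Round 1: Echo vs Concept 1 — 7–4, Echo advances.
Round 2: Echo vs Drift — 4–7, Drift advances.
Round 3: Drift vs Model V — 6–5, Drift advances.
The agenda winner is Drift.

Drift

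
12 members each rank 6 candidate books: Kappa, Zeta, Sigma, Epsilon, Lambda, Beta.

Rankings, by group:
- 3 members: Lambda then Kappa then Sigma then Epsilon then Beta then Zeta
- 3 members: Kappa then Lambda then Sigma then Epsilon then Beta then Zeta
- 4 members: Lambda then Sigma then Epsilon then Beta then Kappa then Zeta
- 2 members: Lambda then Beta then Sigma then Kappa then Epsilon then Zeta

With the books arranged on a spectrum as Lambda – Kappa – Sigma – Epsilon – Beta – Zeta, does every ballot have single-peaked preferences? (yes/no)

no

Axis positions: Lambda=1, Kappa=2, Sigma=3, Epsilon=4, Beta=5, Zeta=6.
Group 1 (peak Lambda at position 1): ranking walks positions 1-2-3-4-5-6, expanding outward from the peak — single-peaked.
Group 2 (peak Kappa at position 2): ranking walks positions 2-1-3-4-5-6, expanding outward from the peak — single-peaked.
Group 3: ranking walks positions 1-3-4-5-2-6; Sigma is ranked above Kappa even though Kappa lies between Sigma and the peak Lambda on the axis — preferences dip and rise again. Not single-peaked.
Group 4: ranking walks positions 1-5-3-2-4-6; Beta is ranked above Kappa even though Kappa lies between Beta and the peak Lambda on the axis — preferences dip and rise again. Not single-peaked.
Group 3 violates single-peakedness, so the profile is not single-peaked on this axis.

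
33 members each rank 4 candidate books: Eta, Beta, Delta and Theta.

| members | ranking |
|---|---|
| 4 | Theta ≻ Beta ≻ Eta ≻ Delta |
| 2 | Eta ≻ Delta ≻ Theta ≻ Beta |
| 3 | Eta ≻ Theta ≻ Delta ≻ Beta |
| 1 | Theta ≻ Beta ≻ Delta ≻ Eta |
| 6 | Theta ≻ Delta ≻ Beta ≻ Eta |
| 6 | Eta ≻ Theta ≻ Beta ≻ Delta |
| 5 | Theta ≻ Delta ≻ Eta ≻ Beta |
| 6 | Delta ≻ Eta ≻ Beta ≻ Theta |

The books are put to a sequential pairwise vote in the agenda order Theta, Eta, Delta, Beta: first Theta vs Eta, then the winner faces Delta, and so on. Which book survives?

Delta

Round 1: Theta vs Eta — 16–17, Eta advances.
Round 2: Eta vs Delta — 15–18, Delta advances.
Round 3: Delta vs Beta — 22–11, Delta advances.
Delta survives the agenda.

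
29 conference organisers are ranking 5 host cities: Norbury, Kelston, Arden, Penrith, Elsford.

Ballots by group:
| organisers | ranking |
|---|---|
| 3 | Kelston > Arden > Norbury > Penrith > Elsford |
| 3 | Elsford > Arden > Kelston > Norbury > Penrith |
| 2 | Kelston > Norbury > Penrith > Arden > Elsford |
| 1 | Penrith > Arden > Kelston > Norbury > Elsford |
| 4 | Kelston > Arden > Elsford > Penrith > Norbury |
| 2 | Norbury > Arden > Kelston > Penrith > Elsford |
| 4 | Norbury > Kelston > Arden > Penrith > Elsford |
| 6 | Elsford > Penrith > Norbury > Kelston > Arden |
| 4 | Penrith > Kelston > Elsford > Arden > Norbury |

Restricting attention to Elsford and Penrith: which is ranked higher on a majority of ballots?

Penrith

Ballots ranking Elsford above Penrith: 3 + 4 + 6 = 13.
Ballots ranking Penrith above Elsford: 29 − 13 = 16.
Penrith wins the head-to-head 16–13.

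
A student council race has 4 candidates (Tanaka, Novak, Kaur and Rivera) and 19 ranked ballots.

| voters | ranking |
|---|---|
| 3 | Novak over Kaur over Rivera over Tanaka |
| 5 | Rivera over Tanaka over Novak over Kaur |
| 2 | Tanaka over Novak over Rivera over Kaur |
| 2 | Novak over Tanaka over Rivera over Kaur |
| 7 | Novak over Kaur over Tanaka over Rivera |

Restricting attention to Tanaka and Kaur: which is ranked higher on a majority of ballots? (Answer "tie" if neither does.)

Ballots ranking Tanaka above Kaur: 5 + 2 + 2 = 9.
Ballots ranking Kaur above Tanaka: 19 − 9 = 10.
Kaur wins the head-to-head 10–9.

Kaur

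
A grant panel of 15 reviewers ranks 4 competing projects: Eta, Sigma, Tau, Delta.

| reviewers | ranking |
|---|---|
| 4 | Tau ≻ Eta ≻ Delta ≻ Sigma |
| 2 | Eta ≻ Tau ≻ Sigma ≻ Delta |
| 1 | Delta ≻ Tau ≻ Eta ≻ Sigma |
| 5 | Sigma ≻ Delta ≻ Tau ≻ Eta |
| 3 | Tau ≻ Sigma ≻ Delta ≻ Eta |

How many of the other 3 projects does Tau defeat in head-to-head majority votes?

3

Tau against each rival (15 reviewers):
Tau vs Eta: Tau preferred on 4+1+5+3 = 13 ballots; Tau wins 13–2.
Tau vs Sigma: 4+2+1+3 = 10 for Tau, 5 for Sigma — Tau by 10–5.
Tau vs Delta: 4+2+3 = 9 for Tau, 6 for Delta — Tau by 9–6.
Tau beats Eta, Sigma, Delta — 3 pairwise wins.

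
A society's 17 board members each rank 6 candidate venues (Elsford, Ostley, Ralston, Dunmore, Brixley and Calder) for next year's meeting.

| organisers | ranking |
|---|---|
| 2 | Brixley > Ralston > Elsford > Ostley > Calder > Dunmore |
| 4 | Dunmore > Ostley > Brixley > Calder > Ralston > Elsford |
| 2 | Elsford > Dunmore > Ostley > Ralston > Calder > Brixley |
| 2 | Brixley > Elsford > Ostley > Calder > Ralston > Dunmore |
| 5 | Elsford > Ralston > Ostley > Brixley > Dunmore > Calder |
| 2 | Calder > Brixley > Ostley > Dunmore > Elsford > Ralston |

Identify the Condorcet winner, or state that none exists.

none

Head-to-head results (17 organisers):
Elsford–Ostley: Elsford 11–6.
Elsford vs Ralston: 2+2+5+2 = 11 for Elsford, 6 for Ralston — Elsford by 11–6.
Elsford–Dunmore: Elsford 11–6.
Elsford vs Brixley: Brixley wins 10–7.
Elsford vs Calder: Elsford wins 11–6.
Ostley vs Ralston: Ostley wins 10–7.
Ostley vs Dunmore: 2+2+5+2 = 11 for Ostley, 6 for Dunmore — Ostley by 11–6.
Ostley vs Brixley: Ostley preferred on 4+2+5 = 11 ballots; Ostley wins 11–6.
Ostley vs Calder: Ostley wins 15–2.
Ralston vs Dunmore: Ralston wins 9–8.
Ralston vs Brixley: Ralston preferred on 2+5 = 7 ballots; Brixley wins 10–7.
Ralston vs Calder: Ralston wins 9–8.
Dunmore–Brixley: Brixley 11–6.
Dunmore vs Calder: Dunmore wins 11–6.
Brixley vs Calder: 2+4+2+5 = 13 for Brixley, 4 for Calder — Brixley by 13–4.
Each city drops at least one matchup (Elsford loses to Brixley; Ostley loses to Elsford; Ralston loses to Elsford; Dunmore loses to Elsford; Brixley loses to Ostley; Calder loses to Elsford); the cycle Elsford beats Ostley beats Brixley beats Elsford rules out a Condorcet winner.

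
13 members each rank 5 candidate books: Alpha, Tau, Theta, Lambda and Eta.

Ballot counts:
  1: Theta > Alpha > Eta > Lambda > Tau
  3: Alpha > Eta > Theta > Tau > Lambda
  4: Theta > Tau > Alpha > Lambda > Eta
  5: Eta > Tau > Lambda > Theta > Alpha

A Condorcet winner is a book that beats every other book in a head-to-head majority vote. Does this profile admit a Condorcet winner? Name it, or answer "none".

Pairwise majorities:
Alpha vs Tau: Tau, 9–4.
Alpha vs Theta: Theta, 10–3.
Alpha vs Lambda: Alpha wins 8–5.
Alpha vs Eta: Alpha wins 8–5.
Tau vs Theta: Theta, 8–5.
Tau–Lambda: Tau 12–1.
Tau vs Eta: Eta, 9–4.
Theta vs Lambda: Theta, 8–5.
Theta–Eta: Eta 8–5.
Lambda vs Eta: Eta, 9–4.
Each book drops at least one matchup (Alpha loses to Tau; Tau loses to Theta; Theta loses to Eta; Lambda loses to Alpha; Eta loses to Alpha); the cycle Alpha beats Eta beats Tau beats Alpha rules out a Condorcet winner.

none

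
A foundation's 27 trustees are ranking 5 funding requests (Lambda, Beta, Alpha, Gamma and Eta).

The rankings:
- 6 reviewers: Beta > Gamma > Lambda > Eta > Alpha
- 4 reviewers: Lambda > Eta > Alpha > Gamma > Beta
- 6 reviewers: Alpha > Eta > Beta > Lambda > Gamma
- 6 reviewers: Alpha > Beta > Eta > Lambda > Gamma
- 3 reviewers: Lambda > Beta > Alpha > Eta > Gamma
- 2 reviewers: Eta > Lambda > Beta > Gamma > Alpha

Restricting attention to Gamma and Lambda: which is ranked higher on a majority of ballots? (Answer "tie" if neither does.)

Ballots ranking Gamma above Lambda: 6.
Ballots ranking Lambda above Gamma: 27 − 6 = 21.
Lambda wins the head-to-head 21–6.

Lambda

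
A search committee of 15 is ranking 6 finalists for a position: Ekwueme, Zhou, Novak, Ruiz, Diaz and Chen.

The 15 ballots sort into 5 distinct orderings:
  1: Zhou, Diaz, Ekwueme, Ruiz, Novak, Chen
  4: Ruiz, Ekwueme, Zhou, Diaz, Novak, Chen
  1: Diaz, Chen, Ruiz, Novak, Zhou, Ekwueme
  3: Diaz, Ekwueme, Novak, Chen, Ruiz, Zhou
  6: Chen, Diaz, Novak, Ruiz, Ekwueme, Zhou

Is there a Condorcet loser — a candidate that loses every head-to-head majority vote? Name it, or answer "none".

Pairwise majorities:
Ekwueme vs Zhou: 4+3+6 = 13 for Ekwueme, 2 for Zhou — Ekwueme by 13–2.
Ekwueme vs Novak: Ekwueme, 8–7.
Ekwueme vs Ruiz: 1+3 = 4 for Ekwueme, 11 for Ruiz — Ruiz by 11–4.
Ekwueme vs Diaz: 4 to 11, Diaz.
Ekwueme vs Chen: Ekwueme is ranked higher on 1+4+3 = 8 ballots, Chen on 7. Ekwueme wins 8–7.
Zhou–Novak: Novak 10–5.
Zhou vs Ruiz: Ruiz, 14–1.
Zhou vs Diaz: Diaz wins 10–5.
Zhou vs Chen: 5 to 10, Chen.
Novak vs Ruiz: 9 to 6, Novak.
Novak vs Diaz: 0 for Novak, 15 for Diaz — Diaz by 15–0.
Novak vs Chen: 8 to 7, Novak.
Ruiz vs Diaz: Diaz wins 11–4.
Ruiz vs Chen: Chen wins 10–5.
Diaz–Chen: Diaz 9–6.
Only Zhou has no wins; Zhou is the Condorcet loser.

Zhou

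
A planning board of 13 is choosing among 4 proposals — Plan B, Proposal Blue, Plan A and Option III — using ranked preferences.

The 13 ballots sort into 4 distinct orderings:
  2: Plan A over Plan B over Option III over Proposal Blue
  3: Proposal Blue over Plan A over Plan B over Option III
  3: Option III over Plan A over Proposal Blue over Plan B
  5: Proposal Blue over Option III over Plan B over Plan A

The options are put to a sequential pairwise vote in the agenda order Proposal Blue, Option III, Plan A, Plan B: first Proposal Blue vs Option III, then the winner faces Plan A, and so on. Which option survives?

Round 1: Proposal Blue vs Option III — 8–5, Proposal Blue advances.
Round 2: Proposal Blue vs Plan A — 8–5, Proposal Blue advances.
Round 3: Proposal Blue vs Plan B — 11–2, Proposal Blue advances.
Proposal Blue survives the agenda.

Proposal Blue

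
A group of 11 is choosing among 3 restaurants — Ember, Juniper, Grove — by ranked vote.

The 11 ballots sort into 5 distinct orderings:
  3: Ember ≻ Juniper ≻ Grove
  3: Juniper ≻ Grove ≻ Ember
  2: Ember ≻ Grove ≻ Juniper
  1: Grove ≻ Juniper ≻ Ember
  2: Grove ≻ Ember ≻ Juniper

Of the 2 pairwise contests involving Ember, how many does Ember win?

Ember against each rival (11 friends):
Ember vs Juniper: 7 to 4, Ember.
Ember vs Grove: 3+2 = 5 for Ember, 6 for Grove — Grove by 6–5.
Ember beats Juniper; loses to Grove — 1 pairwise win.

1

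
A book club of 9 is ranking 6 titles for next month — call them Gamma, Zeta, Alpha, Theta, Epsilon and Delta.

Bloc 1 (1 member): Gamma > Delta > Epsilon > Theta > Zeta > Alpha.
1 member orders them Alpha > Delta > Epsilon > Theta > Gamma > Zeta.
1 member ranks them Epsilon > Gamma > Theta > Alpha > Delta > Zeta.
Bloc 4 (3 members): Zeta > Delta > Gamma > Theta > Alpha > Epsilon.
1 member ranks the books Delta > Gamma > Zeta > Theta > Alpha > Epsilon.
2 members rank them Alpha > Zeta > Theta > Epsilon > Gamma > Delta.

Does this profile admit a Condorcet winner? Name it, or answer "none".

Zeta

Pairwise majorities:
Gamma vs Zeta: 1+1+1+1 = 4 for Gamma, 5 for Zeta — Zeta by 5–4.
Gamma vs Alpha: Gamma is ranked higher on 1+1+3+1 = 6 ballots, Alpha on 3. Gamma wins 6–3.
Gamma vs Theta: 6 to 3, Gamma.
Gamma vs Epsilon: Gamma is ranked higher on 1+3+1 = 5 ballots, Epsilon on 4. Gamma wins 5–4.
Gamma vs Delta: 4 to 5, Delta.
Zeta vs Alpha: Zeta preferred on 1+3+1 = 5 ballots; Zeta wins 5–4.
Zeta vs Theta: Zeta preferred on 3+1+2 = 6 ballots; Zeta wins 6–3.
Zeta vs Epsilon: 6 to 3, Zeta.
Zeta vs Delta: Zeta is ranked higher on 3+2 = 5 ballots, Delta on 4. Zeta wins 5–4.
Alpha vs Theta: 3 to 6, Theta.
Alpha vs Epsilon: 1+3+1+2 = 7 for Alpha, 2 for Epsilon — Alpha by 7–2.
Alpha vs Delta: 4 to 5, Delta.
Theta vs Epsilon: 6 to 3, Theta.
Theta vs Delta: 1+2 = 3 for Theta, 6 for Delta — Delta by 6–3.
Epsilon vs Delta: Epsilon preferred on 1+2 = 3 ballots; Delta wins 6–3.
Only Zeta has no losses; Zeta is the Condorcet winner.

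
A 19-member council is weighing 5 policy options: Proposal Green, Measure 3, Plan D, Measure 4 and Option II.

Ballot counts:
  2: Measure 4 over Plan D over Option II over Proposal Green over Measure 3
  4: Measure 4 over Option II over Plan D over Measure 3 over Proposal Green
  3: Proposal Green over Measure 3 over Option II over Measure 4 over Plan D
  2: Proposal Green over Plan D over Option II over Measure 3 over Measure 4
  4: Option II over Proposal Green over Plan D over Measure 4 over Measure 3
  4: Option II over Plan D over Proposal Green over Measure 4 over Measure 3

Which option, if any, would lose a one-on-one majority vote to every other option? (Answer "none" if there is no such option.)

Head-to-head results (19 council members):
Proposal Green vs Measure 3: 15 to 4, Proposal Green.
Proposal Green vs Plan D: Proposal Green preferred on 3+2+4 = 9 ballots; Plan D wins 10–9.
Proposal Green–Measure 4: Proposal Green 13–6.
Proposal Green vs Option II: Option II wins 14–5.
Measure 3 vs Plan D: Measure 3 preferred on 3 ballots; Plan D wins 16–3.
Measure 3 vs Measure 4: Measure 4, 14–5.
Measure 3–Option II: Option II 16–3.
Plan D vs Measure 4: Plan D is ranked higher on 2+4+4 = 10 ballots, Measure 4 on 9. Plan D wins 10–9.
Plan D vs Option II: 4 to 15, Option II.
Measure 4–Option II: Option II 13–6.
Measure 3 is beaten in every head-to-head and is the Condorcet loser.

Measure 3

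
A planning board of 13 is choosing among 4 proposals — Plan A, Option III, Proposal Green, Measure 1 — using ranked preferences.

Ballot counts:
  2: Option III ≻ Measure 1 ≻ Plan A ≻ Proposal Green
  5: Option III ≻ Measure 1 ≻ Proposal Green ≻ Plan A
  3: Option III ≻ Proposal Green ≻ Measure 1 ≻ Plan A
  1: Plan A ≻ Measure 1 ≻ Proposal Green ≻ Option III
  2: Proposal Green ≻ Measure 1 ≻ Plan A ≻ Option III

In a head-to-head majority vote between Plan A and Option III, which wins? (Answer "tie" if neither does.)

Ballots ranking Plan A above Option III: 1 + 2 = 3.
Ballots ranking Option III above Plan A: 13 − 3 = 10.
Option III wins the head-to-head 10–3.

Option III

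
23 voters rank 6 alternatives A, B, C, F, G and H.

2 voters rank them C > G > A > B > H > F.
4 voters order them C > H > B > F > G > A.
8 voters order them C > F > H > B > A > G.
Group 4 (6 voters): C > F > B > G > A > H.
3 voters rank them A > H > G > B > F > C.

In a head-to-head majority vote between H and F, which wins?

Ballots ranking H above F: 2 + 4 + 3 = 9.
Ballots ranking F above H: 23 − 9 = 14.
F wins the head-to-head 14–9.

F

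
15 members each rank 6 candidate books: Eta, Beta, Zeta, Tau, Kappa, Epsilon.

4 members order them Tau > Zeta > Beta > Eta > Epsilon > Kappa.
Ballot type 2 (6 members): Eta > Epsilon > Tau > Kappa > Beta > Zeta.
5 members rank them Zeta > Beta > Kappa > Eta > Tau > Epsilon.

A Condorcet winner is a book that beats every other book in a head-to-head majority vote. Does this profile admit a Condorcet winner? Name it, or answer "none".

Head-to-head results (15 members):
Eta vs Beta: Eta is ranked higher on 6 ballots, Beta on 9. Beta wins 9–6.
Eta vs Zeta: 6 to 9, Zeta.
Eta vs Tau: Eta preferred on 6+5 = 11 ballots; Eta wins 11–4.
Eta vs Kappa: Eta preferred on 4+6 = 10 ballots; Eta wins 10–5.
Eta vs Epsilon: 4+6+5 = 15 for Eta, 0 for Epsilon — Eta by 15–0.
Beta vs Zeta: 6 to 9, Zeta.
Beta vs Tau: Beta is ranked higher on 5 ballots, Tau on 10. Tau wins 10–5.
Beta vs Kappa: Beta is ranked higher on 4+5 = 9 ballots, Kappa on 6. Beta wins 9–6.
Beta vs Epsilon: Beta preferred on 4+5 = 9 ballots; Beta wins 9–6.
Zeta vs Tau: Zeta is ranked higher on 5 ballots, Tau on 10. Tau wins 10–5.
Zeta vs Kappa: 4+5 = 9 for Zeta, 6 for Kappa — Zeta by 9–6.
Zeta vs Epsilon: 4+5 = 9 for Zeta, 6 for Epsilon — Zeta by 9–6.
Tau vs Kappa: Tau is ranked higher on 4+6 = 10 ballots, Kappa on 5. Tau wins 10–5.
Tau vs Epsilon: 9 to 6, Tau.
Kappa vs Epsilon: Kappa preferred on 5 ballots; Epsilon wins 10–5.
No book is unbeaten: Eta loses to Beta; Beta loses to Zeta; Zeta loses to Tau; Tau loses to Eta; Kappa loses to Eta; Epsilon loses to Eta. In particular Eta → Tau → Beta → Eta is a majority cycle — no Condorcet winner exists.

none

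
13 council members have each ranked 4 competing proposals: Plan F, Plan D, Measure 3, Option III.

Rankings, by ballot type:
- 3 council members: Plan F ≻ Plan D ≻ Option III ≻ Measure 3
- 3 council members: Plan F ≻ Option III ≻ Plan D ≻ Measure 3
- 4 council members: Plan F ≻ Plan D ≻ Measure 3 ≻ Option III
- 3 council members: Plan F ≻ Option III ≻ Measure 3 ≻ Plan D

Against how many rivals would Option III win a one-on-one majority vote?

Option III against each rival (13 council members):
Option III vs Plan F: 0 to 13, Plan F.
Option III vs Plan D: Plan D, 7–6.
Option III vs Measure 3: Option III preferred on 3+3+3 = 9 ballots; Option III wins 9–4.
Option III beats Measure 3; loses to Plan F, Plan D — 1 pairwise win.

1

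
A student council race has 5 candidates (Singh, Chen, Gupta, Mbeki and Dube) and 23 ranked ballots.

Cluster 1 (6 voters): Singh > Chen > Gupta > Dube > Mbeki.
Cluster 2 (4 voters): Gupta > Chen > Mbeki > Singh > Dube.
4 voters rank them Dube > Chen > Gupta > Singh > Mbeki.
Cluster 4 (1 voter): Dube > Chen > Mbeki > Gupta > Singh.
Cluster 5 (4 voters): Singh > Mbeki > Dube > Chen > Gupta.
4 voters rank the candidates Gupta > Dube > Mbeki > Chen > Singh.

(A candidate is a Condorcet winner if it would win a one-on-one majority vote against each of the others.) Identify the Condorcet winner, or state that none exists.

none

Head-to-head results (23 voters):
Singh vs Chen: 6+4 = 10 for Singh, 13 for Chen — Chen by 13–10.
Singh–Gupta: Gupta 13–10.
Singh vs Mbeki: 6+4+4 = 14 for Singh, 9 for Mbeki — Singh by 14–9.
Singh vs Dube: 14 to 9, Singh.
Chen–Gupta: Chen 15–8.
Chen–Mbeki: Chen 15–8.
Chen vs Dube: 6+4 = 10 for Chen, 13 for Dube — Dube by 13–10.
Gupta–Mbeki: Gupta 18–5.
Gupta vs Dube: 6+4+4 = 14 for Gupta, 9 for Dube — Gupta by 14–9.
Mbeki vs Dube: Dube, 15–8.
No candidate is unbeaten: Singh loses to Chen; Chen loses to Dube; Gupta loses to Chen; Mbeki loses to Singh; Dube loses to Singh. In particular Singh → Dube → Chen → Singh is a majority cycle — no Condorcet winner exists.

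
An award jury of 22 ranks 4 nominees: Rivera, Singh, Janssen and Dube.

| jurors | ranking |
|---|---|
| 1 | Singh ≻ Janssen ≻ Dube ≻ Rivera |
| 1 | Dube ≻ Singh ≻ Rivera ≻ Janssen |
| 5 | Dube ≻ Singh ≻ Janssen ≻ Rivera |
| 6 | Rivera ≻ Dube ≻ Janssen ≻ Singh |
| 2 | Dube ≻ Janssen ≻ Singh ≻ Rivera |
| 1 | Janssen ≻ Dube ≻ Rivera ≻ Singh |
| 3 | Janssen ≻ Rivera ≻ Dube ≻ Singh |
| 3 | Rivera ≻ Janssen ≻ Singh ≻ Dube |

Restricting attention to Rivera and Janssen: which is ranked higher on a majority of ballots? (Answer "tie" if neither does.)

Ballots ranking Rivera above Janssen: 1 + 6 + 3 = 10.
Ballots ranking Janssen above Rivera: 22 − 10 = 12.
Janssen wins the head-to-head 12–10.

Janssen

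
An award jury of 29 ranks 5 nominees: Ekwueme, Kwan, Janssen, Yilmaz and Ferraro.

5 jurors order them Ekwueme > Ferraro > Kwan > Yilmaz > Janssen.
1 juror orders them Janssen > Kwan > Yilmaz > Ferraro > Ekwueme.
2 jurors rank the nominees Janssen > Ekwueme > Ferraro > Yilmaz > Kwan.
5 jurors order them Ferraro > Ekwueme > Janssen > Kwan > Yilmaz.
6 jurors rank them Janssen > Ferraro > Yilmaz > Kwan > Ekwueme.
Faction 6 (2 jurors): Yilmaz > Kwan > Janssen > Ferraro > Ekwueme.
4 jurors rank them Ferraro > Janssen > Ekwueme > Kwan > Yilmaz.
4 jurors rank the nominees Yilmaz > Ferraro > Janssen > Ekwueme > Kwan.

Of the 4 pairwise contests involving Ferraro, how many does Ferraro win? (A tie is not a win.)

Ferraro against each rival (29 jurors):
Ferraro vs Ekwueme: 22 to 7, Ferraro.
Ferraro vs Kwan: Ferraro is ranked higher on 5+2+5+6+4+4 = 26 ballots, Kwan on 3. Ferraro wins 26–3.
Ferraro vs Janssen: 5+5+4+4 = 18 for Ferraro, 11 for Janssen — Ferraro by 18–11.
Ferraro vs Yilmaz: 5+2+5+6+4 = 22 for Ferraro, 7 for Yilmaz — Ferraro by 22–7.
Ferraro beats Ekwueme, Kwan, Janssen, Yilmaz — 4 pairwise wins.

4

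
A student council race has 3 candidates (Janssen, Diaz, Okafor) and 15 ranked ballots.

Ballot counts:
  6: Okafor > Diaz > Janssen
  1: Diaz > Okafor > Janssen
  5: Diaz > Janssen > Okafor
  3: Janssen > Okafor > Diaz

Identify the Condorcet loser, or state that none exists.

none

Head-to-head results (15 voters):
Janssen vs Diaz: Diaz, 12–3.
Janssen vs Okafor: 8 to 7, Janssen.
Diaz vs Okafor: Okafor, 9–6.
Every candidate wins at least one matchup (Janssen beats Okafor; Diaz beats Janssen; Okafor beats Diaz), so there is no Condorcet loser.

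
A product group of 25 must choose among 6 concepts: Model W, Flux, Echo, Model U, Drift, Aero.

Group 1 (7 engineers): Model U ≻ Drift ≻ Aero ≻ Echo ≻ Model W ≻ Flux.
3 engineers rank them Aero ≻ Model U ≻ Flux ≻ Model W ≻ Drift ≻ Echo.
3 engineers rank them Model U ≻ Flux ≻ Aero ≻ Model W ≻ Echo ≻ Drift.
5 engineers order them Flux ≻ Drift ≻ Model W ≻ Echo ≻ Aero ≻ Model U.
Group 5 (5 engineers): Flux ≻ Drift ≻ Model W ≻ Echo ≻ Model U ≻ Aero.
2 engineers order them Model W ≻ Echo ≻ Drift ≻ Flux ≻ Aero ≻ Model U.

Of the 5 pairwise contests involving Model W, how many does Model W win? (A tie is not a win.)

Model W against each rival (25 engineers):
Model W vs Flux: Flux, 16–9.
Model W–Echo: Model W 18–7.
Model W–Model U: Model U 13–12.
Model W–Drift: Drift 17–8.
Model W vs Aero: 5+5+2 = 12 for Model W, 13 for Aero — Aero by 13–12.
Model W beats Echo; loses to Flux, Model U, Drift, Aero — 1 pairwise win.

1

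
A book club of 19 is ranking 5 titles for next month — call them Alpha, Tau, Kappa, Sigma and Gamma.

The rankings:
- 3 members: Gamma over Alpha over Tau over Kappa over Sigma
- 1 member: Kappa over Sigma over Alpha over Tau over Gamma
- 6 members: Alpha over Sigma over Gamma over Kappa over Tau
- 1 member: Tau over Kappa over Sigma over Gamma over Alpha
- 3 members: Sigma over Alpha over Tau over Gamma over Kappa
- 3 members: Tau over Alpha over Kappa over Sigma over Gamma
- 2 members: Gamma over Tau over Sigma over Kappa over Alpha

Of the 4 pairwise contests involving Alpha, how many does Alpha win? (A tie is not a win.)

Alpha against each rival (19 members):
Alpha vs Tau: 3+1+6+3 = 13 for Alpha, 6 for Tau — Alpha by 13–6.
Alpha–Kappa: Alpha 15–4.
Alpha vs Sigma: Alpha, 12–7.
Alpha vs Gamma: Alpha preferred on 1+6+3+3 = 13 ballots; Alpha wins 13–6.
Alpha beats Tau, Kappa, Sigma, Gamma — 4 pairwise wins.

4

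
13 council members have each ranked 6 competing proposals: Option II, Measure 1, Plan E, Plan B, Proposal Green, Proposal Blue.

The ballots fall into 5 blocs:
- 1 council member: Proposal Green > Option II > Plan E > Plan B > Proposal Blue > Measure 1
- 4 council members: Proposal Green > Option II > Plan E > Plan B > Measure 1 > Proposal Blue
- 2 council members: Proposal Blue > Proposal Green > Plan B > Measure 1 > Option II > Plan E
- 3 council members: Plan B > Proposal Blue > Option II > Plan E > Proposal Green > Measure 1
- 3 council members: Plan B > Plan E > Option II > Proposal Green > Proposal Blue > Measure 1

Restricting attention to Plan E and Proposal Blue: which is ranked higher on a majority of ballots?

Ballots ranking Plan E above Proposal Blue: 1 + 4 + 3 = 8.
Ballots ranking Proposal Blue above Plan E: 13 − 8 = 5.
Plan E wins the head-to-head 8–5.

Plan E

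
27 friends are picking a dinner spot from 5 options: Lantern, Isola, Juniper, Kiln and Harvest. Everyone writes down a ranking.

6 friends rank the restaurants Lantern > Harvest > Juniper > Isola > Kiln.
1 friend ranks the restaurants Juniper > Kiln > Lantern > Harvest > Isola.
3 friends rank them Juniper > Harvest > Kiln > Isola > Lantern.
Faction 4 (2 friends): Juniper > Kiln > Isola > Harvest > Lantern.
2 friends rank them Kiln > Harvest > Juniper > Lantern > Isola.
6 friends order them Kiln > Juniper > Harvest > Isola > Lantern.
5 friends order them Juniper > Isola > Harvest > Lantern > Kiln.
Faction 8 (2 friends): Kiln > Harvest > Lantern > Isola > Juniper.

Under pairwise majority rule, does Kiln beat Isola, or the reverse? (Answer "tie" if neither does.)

Ballots ranking Kiln above Isola: 1 + 3 + 2 + 2 + 6 + 2 = 16.
Ballots ranking Isola above Kiln: 27 − 16 = 11.
Kiln wins the head-to-head 16–11.

Kiln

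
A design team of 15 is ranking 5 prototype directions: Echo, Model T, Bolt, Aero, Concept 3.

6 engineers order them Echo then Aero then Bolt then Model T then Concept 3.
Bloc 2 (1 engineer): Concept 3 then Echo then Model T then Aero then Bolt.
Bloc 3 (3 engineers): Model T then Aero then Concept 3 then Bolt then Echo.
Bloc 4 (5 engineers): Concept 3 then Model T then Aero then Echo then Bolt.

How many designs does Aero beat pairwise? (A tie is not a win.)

3

Aero against each rival (15 engineers):
Aero vs Echo: Aero wins 8–7.
Aero vs Model T: 6 to 9, Model T.
Aero vs Bolt: Aero wins 15–0.
Aero vs Concept 3: Aero preferred on 6+3 = 9 ballots; Aero wins 9–6.
Aero beats Echo, Bolt, Concept 3; loses to Model T — 3 pairwise wins.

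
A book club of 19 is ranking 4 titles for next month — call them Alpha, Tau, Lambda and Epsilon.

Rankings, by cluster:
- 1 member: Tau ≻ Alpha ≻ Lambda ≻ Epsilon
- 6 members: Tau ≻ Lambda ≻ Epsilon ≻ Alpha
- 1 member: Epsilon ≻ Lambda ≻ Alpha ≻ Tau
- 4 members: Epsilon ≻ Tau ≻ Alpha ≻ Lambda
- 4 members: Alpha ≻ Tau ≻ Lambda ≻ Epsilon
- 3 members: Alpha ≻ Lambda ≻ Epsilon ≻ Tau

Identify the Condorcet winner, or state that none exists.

Pairwise majorities:
Alpha vs Tau: 1+4+3 = 8 for Alpha, 11 for Tau — Tau by 11–8.
Alpha vs Lambda: Alpha preferred on 1+4+4+3 = 12 ballots; Alpha wins 12–7.
Alpha–Epsilon: Epsilon 11–8.
Tau vs Lambda: 15 to 4, Tau.
Tau vs Epsilon: Tau wins 11–8.
Lambda vs Epsilon: Lambda preferred on 1+6+4+3 = 14 ballots; Lambda wins 14–5.
Tau wins every pairwise contest, so Tau is the Condorcet winner.

Tau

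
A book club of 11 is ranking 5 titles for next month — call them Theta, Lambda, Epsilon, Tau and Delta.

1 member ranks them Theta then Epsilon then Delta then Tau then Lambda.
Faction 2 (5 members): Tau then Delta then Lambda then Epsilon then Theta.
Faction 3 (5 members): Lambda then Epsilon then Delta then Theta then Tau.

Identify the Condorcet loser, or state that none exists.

none

Pairwise majorities:
Theta vs Lambda: Lambda, 10–1.
Theta vs Epsilon: 1 for Theta, 10 for Epsilon — Epsilon by 10–1.
Theta vs Tau: Theta wins 6–5.
Theta vs Delta: Theta preferred on 1 ballot; Delta wins 10–1.
Lambda–Epsilon: Lambda 10–1.
Lambda vs Tau: Tau wins 6–5.
Lambda vs Delta: Delta wins 6–5.
Epsilon vs Tau: 6 to 5, Epsilon.
Epsilon vs Delta: 6 to 5, Epsilon.
Tau vs Delta: 5 for Tau, 6 for Delta — Delta by 6–5.
Each book has at least one pairwise win (Theta beats Tau; Lambda beats Theta; Epsilon beats Theta; Tau beats Lambda; Delta beats Theta) — no Condorcet loser.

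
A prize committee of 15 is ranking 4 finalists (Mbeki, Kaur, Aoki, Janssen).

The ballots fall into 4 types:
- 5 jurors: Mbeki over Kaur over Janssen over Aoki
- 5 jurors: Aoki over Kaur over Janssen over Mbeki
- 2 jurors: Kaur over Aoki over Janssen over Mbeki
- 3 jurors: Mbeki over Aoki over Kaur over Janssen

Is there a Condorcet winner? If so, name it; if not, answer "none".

Mbeki

Pairwise majorities:
Mbeki vs Kaur: Mbeki, 8–7.
Mbeki–Aoki: Mbeki 8–7.
Mbeki vs Janssen: Mbeki, 8–7.
Kaur vs Aoki: Aoki, 8–7.
Kaur vs Janssen: 15 to 0, Kaur.
Aoki vs Janssen: Aoki, 10–5.
Mbeki defeats every rival head-to-head and is the Condorcet winner.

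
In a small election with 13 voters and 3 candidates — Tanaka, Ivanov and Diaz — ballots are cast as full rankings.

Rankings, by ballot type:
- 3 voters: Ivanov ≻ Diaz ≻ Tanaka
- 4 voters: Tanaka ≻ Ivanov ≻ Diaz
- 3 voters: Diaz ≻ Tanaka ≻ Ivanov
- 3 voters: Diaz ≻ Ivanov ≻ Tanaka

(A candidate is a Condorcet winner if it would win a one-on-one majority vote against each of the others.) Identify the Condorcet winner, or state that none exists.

Check each pair by majority over 13 ballots:
Tanaka vs Ivanov: 4+3 = 7 for Tanaka, 6 for Ivanov — Tanaka by 7–6.
Tanaka vs Diaz: Tanaka is ranked higher on 4 ballots, Diaz on 9. Diaz wins 9–4.
Ivanov vs Diaz: Ivanov, 7–6.
Every candidate loses at least once (Tanaka loses to Diaz; Ivanov loses to Tanaka; Diaz loses to Ivanov). The majority relation contains the cycle Tanaka → Ivanov → Diaz → Tanaka, so there is no Condorcet winner.

none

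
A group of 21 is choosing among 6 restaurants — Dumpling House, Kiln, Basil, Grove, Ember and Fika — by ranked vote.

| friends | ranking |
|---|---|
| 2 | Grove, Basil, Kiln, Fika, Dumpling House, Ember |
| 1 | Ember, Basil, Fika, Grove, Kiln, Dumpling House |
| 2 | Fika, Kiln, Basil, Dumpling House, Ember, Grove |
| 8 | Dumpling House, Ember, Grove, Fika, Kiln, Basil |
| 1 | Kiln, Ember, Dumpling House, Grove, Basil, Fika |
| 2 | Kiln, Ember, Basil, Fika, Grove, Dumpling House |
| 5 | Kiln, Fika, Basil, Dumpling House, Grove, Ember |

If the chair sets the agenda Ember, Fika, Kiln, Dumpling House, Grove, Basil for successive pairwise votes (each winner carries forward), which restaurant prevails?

Grove

Round 1: Ember vs Fika — 12–9, Ember advances.
Round 2: Ember vs Kiln — 9–12, Kiln advances.
Round 3: Kiln vs Dumpling House — 13–8, Kiln advances.
Round 4: Kiln vs Grove — 10–11, Grove advances.
Round 5: Grove vs Basil — 11–10, Grove advances.
Grove survives the agenda.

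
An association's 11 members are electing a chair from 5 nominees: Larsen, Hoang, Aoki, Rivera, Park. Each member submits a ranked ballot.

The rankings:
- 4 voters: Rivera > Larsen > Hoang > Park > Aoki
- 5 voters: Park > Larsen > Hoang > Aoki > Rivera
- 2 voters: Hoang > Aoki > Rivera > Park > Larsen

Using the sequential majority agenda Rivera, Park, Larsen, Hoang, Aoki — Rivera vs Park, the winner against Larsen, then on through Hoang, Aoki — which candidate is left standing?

Hoang

Round 1: Rivera vs Park — 6–5, Rivera advances.
Round 2: Rivera vs Larsen — 6–5, Rivera advances.
Round 3: Rivera vs Hoang — 4–7, Hoang advances.
Round 4: Hoang vs Aoki — 11–0, Hoang advances.
Hoang survives the agenda.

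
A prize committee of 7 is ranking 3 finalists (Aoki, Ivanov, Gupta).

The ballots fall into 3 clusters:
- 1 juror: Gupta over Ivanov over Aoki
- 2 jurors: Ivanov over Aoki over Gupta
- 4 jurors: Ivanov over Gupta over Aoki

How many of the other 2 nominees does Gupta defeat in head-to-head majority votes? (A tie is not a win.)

Gupta against each rival (7 jurors):
Gupta vs Aoki: Gupta is ranked higher on 1+4 = 5 ballots, Aoki on 2. Gupta wins 5–2.
Gupta vs Ivanov: Ivanov wins 6–1.
Gupta beats Aoki; loses to Ivanov — 1 pairwise win.

1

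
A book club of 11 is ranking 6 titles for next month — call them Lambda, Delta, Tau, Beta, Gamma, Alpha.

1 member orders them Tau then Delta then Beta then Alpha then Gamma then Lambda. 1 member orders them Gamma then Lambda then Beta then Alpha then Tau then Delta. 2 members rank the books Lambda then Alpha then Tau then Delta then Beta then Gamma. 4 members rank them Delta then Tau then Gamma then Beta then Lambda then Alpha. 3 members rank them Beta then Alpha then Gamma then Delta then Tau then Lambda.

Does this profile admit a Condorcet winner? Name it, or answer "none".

none

Check each pair by majority over 11 ballots:
Lambda vs Delta: 1+2 = 3 for Lambda, 8 for Delta — Delta by 8–3.
Lambda vs Tau: 3 to 8, Tau.
Lambda vs Beta: Lambda preferred on 1+2 = 3 ballots; Beta wins 8–3.
Lambda vs Gamma: Lambda is ranked higher on 2 ballots, Gamma on 9. Gamma wins 9–2.
Lambda vs Alpha: Lambda preferred on 1+2+4 = 7 ballots; Lambda wins 7–4.
Delta vs Tau: Delta preferred on 4+3 = 7 ballots; Delta wins 7–4.
Delta vs Beta: Delta is ranked higher on 1+2+4 = 7 ballots, Beta on 4. Delta wins 7–4.
Delta vs Gamma: 1+2+4 = 7 for Delta, 4 for Gamma — Delta by 7–4.
Delta vs Alpha: Delta is ranked higher on 1+4 = 5 ballots, Alpha on 6. Alpha wins 6–5.
Tau vs Beta: 1+2+4 = 7 for Tau, 4 for Beta — Tau by 7–4.
Tau vs Gamma: Tau preferred on 1+2+4 = 7 ballots; Tau wins 7–4.
Tau vs Alpha: 1+4 = 5 for Tau, 6 for Alpha — Alpha by 6–5.
Beta vs Gamma: Beta preferred on 1+2+3 = 6 ballots; Beta wins 6–5.
Beta vs Alpha: 1+1+4+3 = 9 for Beta, 2 for Alpha — Beta by 9–2.
Gamma vs Alpha: Gamma is ranked higher on 1+4 = 5 ballots, Alpha on 6. Alpha wins 6–5.
No book is unbeaten: Lambda loses to Delta; Delta loses to Alpha; Tau loses to Delta; Beta loses to Delta; Gamma loses to Delta; Alpha loses to Lambda. In particular Lambda → Alpha → Delta → Lambda is a majority cycle — no Condorcet winner exists.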